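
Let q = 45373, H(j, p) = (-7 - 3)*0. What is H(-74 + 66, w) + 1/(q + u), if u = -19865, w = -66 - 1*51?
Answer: 1/25508 ≈ 3.9203e-5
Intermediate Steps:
w = -117 (w = -66 - 51 = -117)
H(j, p) = 0 (H(j, p) = -10*0 = 0)
H(-74 + 66, w) + 1/(q + u) = 0 + 1/(45373 - 19865) = 0 + 1/25508 = 1/25508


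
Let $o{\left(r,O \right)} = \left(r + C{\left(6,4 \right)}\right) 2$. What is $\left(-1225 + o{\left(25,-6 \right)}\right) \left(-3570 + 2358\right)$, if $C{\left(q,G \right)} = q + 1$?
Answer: $1407132$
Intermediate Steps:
$C{\left(q,G \right)} = 1 + q$
$o{\left(r,O \right)} = 14 + 2 r$ ($o{\left(r,O \right)} = \left(r + \left(1 + 6\right)\right) 2 = \left(r + 7\right) 2 = \left(7 + r\right) 2 = 14 + 2 r$)
$\left(-1225 + o{\left(25,-6 \right)}\right) \left(-3570 + 2358\right) = \left(-1225 + \left(14 + 2 \cdot 25\right)\right) \left(-3570 + 2358\right) = \left(-1225 + \left(14 + 50\right)\right) \left(-1212\right) = \left(-1225 + 64\right) \left(-1212\right) = \left(-1161\right) \left(-1212\right) = 1407132$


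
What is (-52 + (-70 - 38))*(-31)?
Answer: 4960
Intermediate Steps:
(-52 + (-70 - 38))*(-31) = (-52 - 108)*(-31) = -160*(-31) = 4960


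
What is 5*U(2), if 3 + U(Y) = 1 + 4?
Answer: 10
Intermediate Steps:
U(Y) = 2 (U(Y) = -3 + (1 + 4) = -3 + 5 = 2)
5*U(2) = 5*2 = 10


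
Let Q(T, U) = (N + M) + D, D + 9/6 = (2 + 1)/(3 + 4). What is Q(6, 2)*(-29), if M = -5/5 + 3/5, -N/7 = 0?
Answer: 2987/70 ≈ 42.671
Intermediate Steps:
N = 0 (N = -7*0 = 0)
D = -15/14 (D = -3/2 + (2 + 1)/(3 + 4) = -3/2 + 3/7 = -15/14 ≈ -1.0714)
M = -⅖ (M = -5*⅕ + 3*(⅕) = -1 + ⅗ = -⅖ ≈ -0.40000)
Q(T, U) = -103/70 (Q(T, U) = (0 - ⅖) - 15/14 = -⅖ - 15/14 = -103/70)
Q(6, 2)*(-29) = -103/70*(-29) = 2987/70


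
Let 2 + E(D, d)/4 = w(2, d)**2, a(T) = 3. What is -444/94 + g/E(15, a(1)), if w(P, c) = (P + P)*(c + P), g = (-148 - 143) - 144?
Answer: -373869/74824 ≈ -4.9966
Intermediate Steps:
g = -435 (g = -291 - 144 = -435)
w(P, c) = 2*P*(P + c) (w(P, c) = (2*P)*(P + c) = 2*P*(P + c))
E(D, d) = -8 + 4*(8 + 4*d)**2 (E(D, d) = -8 + 4*(2*2*(2 + d))**2 = -8 + 4*(8 + 4*d)**2)
-444/94 + g/E(15, a(1)) = -444/94 - 435/(-8 + 64*(2 + 3)**2) = -444*1/94 - 435/(-8 + 64*5**2) = -222/47 - 435/(-8 + 64*25) = -222/47 - 435/(-8 + 1600) = -222/47 - 435/1592 = -373869/74824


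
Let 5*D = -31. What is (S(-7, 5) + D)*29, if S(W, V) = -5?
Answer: -1624/5 ≈ -324.80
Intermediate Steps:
D = -31/5 (D = (1/5)*(-31) = -31/5 ≈ -6.2000)
(S(-7, 5) + D)*29 = (-5 - 31/5)*29 = -56/5*29 = -1624/5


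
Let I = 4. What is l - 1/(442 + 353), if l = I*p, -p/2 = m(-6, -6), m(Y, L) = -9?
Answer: 57239/795 ≈ 71.999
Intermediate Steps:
p = 18 (p = -2*(-9) = 18)
l = 72 (l = 4*18 = 72)
l - 1/(442 + 353) = 72 - 1/(442 + 353) = 72 - 1/795 = 57239/795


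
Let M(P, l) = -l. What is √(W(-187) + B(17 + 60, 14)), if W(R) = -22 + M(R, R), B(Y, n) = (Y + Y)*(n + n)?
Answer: 11*√37 ≈ 66.910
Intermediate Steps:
B(Y, n) = 4*Y*n (B(Y, n) = (2*Y)*(2*n) = 4*Y*n)
W(R) = -22 - R
√(W(-187) + B(17 + 60, 14)) = √((-22 - 1*(-187)) + 4*(17 + 60)*14) = √((-22 + 187) + 4*77*14) = √(165 + 4312) = √4477 = 11*√37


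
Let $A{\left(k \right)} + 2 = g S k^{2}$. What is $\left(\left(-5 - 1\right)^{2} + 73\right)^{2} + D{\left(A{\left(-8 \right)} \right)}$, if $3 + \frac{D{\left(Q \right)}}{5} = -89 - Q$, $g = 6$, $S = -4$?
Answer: $19111$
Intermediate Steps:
$A{\left(k \right)} = -2 - 24 k^{2}$ ($A{\left(k \right)} = -2 + 6 \left(-4\right) k^{2} = -2 - 24 k^{2}$)
$D{\left(Q \right)} = -460 - 5 Q$ ($D{\left(Q \right)} = -15 + 5 \left(-89 - Q\right) = -15 - \left(445 + 5 Q\right) = -460 - 5 Q$)
$\left(\left(-5 - 1\right)^{2} + 73\right)^{2} + D{\left(A{\left(-8 \right)} \right)} = \left(\left(-5 - 1\right)^{2} + 73\right)^{2} - \left(460 + 5 \left(-2 - 24 \left(-8\right)^{2}\right)\right) = \left(\left(-6\right)^{2} + 73\right)^{2} - \left(460 + 5 \left(-2 - 1536\right)\right) = \left(36 + 73\right)^{2} - \left(460 + 5 \left(-2 - 1536\right)\right) = 109^{2} - -7230 = 11881 + \left(-460 + 7690\right) = 11881 + 7230 = 19111$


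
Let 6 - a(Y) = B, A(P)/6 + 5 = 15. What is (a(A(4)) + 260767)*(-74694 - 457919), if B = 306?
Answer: -138728110271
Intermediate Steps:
A(P) = 60 (A(P) = -30 + 6*15 = -30 + 90 = 60)
a(Y) = -300 (a(Y) = 6 - 1*306 = 6 - 306 = -300)
(a(A(4)) + 260767)*(-74694 - 457919) = (-300 + 260767)*(-74694 - 457919) = 260467*(-532613) = -138728110271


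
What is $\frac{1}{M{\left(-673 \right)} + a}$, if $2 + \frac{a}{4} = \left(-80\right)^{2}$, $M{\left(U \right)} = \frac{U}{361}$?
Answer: $\frac{361}{9238039} \approx 3.9078 \cdot 10^{-5}$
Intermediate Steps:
$M{\left(U \right)} = \frac{U}{361}$ ($M{\left(U \right)} = U \frac{1}{361} = \frac{U}{361}$)
$a = 25592$ ($a = -8 + 4 \left(-80\right)^{2} = -8 + 4 \cdot 6400 = -8 + 25600 = 25592$)
$\frac{1}{M{\left(-673 \right)} + a} = \frac{1}{\frac{1}{361} \left(-673\right) + 25592} = \frac{1}{- \frac{673}{361} + 25592} = \frac{1}{\frac{9238039}{361}} = \frac{361}{9238039}$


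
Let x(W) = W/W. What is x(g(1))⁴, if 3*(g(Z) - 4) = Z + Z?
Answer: 1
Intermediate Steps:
g(Z) = 4 + 2*Z/3 (g(Z) = 4 + (Z + Z)/3 = 4 + (2*Z)/3 = 4 + 2*Z/3)
x(W) = 1
x(g(1))⁴ = 1⁴ = 1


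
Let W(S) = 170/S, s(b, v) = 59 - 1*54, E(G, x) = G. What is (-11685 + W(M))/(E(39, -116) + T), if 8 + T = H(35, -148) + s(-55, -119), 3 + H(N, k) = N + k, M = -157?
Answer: 366943/2512 ≈ 146.08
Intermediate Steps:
s(b, v) = 5 (s(b, v) = 59 - 54 = 5)
H(N, k) = -3 + N + k (H(N, k) = -3 + (N + k) = -3 + N + k)
T = -119 (T = -8 + ((-3 + 35 - 148) + 5) = -8 + (-116 + 5) = -8 - 111 = -119)
(-11685 + W(M))/(E(39, -116) + T) = (-11685 + 170/(-157))/(39 - 119) = (-11685 + 170*(-1/157))/(-80) = (-11685 - 170/157)*(-1/80) = -1834715/157*(-1/80) = 366943/2512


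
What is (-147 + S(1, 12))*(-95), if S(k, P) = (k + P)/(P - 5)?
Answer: 96520/7 ≈ 13789.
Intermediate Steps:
S(k, P) = (P + k)/(-5 + P)
(-147 + S(1, 12))*(-95) = (-147 + (12 + 1)/(-5 + 12))*(-95) = (-147 + 13/7)*(-95) = -1016/7*(-95) = 96520/7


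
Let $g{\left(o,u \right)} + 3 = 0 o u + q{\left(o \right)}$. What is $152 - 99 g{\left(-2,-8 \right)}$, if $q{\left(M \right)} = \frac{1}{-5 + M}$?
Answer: $\frac{3242}{7} \approx 463.14$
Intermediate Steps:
$g{\left(o,u \right)} = -3 + \frac{1}{-5 + o}$ ($g{\left(o,u \right)} = -3 + \left(0 o u + \frac{1}{-5 + o}\right) = -3 + \left(0 u + \frac{1}{-5 + o}\right) = -3 + \left(0 + \frac{1}{-5 + o}\right) = -3 + \frac{1}{-5 + o}$)
$152 - 99 g{\left(-2,-8 \right)} = 152 - 99 \frac{16 - -6}{-5 - 2} = 152 - 99 \frac{16 + 6}{-7} = 152 - 99 \left(\left(- \frac{1}{7}\right) 22\right) = 152 - - \frac{2178}{7} = 152 + \frac{2178}{7} = \frac{3242}{7}$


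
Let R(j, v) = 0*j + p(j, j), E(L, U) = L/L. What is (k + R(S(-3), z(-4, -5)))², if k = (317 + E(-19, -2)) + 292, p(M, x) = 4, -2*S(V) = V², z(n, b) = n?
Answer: 376996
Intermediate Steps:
E(L, U) = 1
S(V) = -V²/2
k = 610 (k = (317 + 1) + 292 = 318 + 292 = 610)
R(j, v) = 4 (R(j, v) = 0*j + 4 = 0 + 4 = 4)
(k + R(S(-3), z(-4, -5)))² = (610 + 4)² = 614² = 376996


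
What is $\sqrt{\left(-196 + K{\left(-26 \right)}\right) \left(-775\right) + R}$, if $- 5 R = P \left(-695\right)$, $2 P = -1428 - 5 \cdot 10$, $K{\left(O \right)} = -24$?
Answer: $3 \sqrt{7531} \approx 260.34$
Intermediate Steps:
$P = -739$ ($P = \frac{-1428 - 5 \cdot 10}{2} = \frac{-1428 - 50}{2} = \frac{1}{2} \left(-1478\right) = -739$)
$R = -102721$ ($R = - \frac{\left(-739\right) \left(-695\right)}{5} = \left(- \frac{1}{5}\right) 513605 = -102721$)
$\sqrt{\left(-196 + K{\left(-26 \right)}\right) \left(-775\right) + R} = \sqrt{\left(-196 - 24\right) \left(-775\right) - 102721} = \sqrt{\left(-220\right) \left(-775\right) - 102721} = \sqrt{170500 - 102721} = \sqrt{67779} = 3 \sqrt{7531}$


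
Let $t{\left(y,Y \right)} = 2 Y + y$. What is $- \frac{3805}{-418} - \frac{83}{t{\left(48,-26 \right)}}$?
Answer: $\frac{24957}{836} \approx 29.853$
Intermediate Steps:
$t{\left(y,Y \right)} = y + 2 Y$
$- \frac{3805}{-418} - \frac{83}{t{\left(48,-26 \right)}} = - \frac{3805}{-418} - \frac{83}{48 + 2 \left(-26\right)} = \left(-3805\right) \left(- \frac{1}{418}\right) - \frac{83}{48 - 52} = \frac{3805}{418} - \frac{83}{-4} = \frac{3805}{418} - - \frac{83}{4} = \frac{3805}{418} + \frac{83}{4} = \frac{24957}{836}$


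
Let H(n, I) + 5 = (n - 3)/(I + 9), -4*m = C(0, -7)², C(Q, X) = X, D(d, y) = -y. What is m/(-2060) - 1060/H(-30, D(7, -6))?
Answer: 10918441/74160 ≈ 147.23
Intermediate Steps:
m = -49/4 (m = -¼*(-7)² = -¼*49 = -49/4 ≈ -12.250)
H(n, I) = -5 + (-3 + n)/(9 + I) (H(n, I) = -5 + (n - 3)/(I + 9) = -5 + (-3 + n)/(9 + I))
m/(-2060) - 1060/H(-30, D(7, -6)) = -49/4/(-2060) - 1060*(9 - 1*(-6))/(-48 - 30 - (-5)*(-6)) = -49/4*(-1/2060) - 1060*(9 + 6)/(-48 - 30 - 5*6) = 49/8240 - 1060*15/(-48 - 30 - 30) = 49/8240 - 1060/((1/15)*(-108)) = 49/8240 - 1060/(-36/5) = 49/8240 - 1060*(-5/36) = 49/8240 + 1325/9 = 10918441/74160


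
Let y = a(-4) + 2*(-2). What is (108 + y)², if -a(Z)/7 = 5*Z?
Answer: 59536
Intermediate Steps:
a(Z) = -35*Z
y = 136 (y = -35*(-4) + 2*(-2) = 140 - 4 = 136)
(108 + y)² = (108 + 136)² = 244² = 59536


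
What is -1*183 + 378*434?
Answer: 163869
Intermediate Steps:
-1*183 + 378*434 = -183 + 164052 = 163869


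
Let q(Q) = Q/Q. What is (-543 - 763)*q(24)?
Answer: -1306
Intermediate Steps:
q(Q) = 1
(-543 - 763)*q(24) = (-543 - 763)*1 = -1306*1 = -1306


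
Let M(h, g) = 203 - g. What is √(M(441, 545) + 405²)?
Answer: 3*√18187 ≈ 404.58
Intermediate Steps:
√(M(441, 545) + 405²) = √((203 - 1*545) + 405²) = √((203 - 545) + 164025) = √(-342 + 164025) = √163683 = 3*√18187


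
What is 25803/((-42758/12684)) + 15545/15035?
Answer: -492006909071/64286653 ≈ -7653.3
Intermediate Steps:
25803/((-42758/12684)) + 15545/15035 = 25803/((-42758*1/12684)) + 15545*(1/15035) = 25803/(-21379/6342) + 3109/3007 = 25803*(-6342/21379) + 3109/3007 = -163642626/21379 + 3109/3007 = -492006909071/64286653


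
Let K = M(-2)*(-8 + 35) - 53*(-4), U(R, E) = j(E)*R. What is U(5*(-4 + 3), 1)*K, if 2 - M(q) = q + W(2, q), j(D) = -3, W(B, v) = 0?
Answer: 4800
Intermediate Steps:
M(q) = 2 - q (M(q) = 2 - (q + 0) = 2 - q)
U(R, E) = -3*R
K = 320 (K = (2 - 1*(-2))*(-8 + 35) - 53*(-4) = (2 + 2)*27 + 212 = 4*27 + 212 = 108 + 212 = 320)
U(5*(-4 + 3), 1)*K = -15*(-4 + 3)*320 = -15*(-1)*320 = -3*(-5)*320 = 15*320 = 4800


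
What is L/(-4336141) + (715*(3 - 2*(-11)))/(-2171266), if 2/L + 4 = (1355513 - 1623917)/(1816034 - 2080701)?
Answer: -15312761005178039/1860067200514552396 ≈ -0.0082324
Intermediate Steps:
L = -264667/395132 (L = 2/(-4 + (1355513 - 1623917)/(1816034 - 2080701)) = 2/(-4 - 268404/(-264667)) = 2/(-4 - 268404*(-1/264667)) = 2/(-4 + 268404/264667) = 2/(-790264/264667) = 2*(-264667/790264) = -264667/395132 ≈ -0.66982)
L/(-4336141) + (715*(3 - 2*(-11)))/(-2171266) = -264667/395132/(-4336141) + (715*(3 - 2*(-11)))/(-2171266) = -264667/395132*(-1/4336141) + (715*(3 + 22))*(-1/2171266) = 264667/1713348065612 + (715*25)*(-1/2171266) = 264667/1713348065612 + 17875*(-1/2171266) = 264667/1713348065612 - 17875/2171266 = -15312761005178039/1860067200514552396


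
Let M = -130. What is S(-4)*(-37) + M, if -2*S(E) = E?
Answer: -204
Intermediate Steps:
S(E) = -E/2
S(-4)*(-37) + M = -½*(-4)*(-37) - 130 = 2*(-37) - 130 = -74 - 130 = -204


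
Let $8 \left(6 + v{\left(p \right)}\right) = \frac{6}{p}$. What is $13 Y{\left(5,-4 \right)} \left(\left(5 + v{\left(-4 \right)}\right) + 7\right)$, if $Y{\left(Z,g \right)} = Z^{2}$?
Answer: $\frac{30225}{16} \approx 1889.1$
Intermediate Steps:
$v{\left(p \right)} = -6 + \frac{3}{4 p}$ ($v{\left(p \right)} = -6 + \frac{6 \frac{1}{p}}{8} = -6 + \frac{3}{4 p}$)
$13 Y{\left(5,-4 \right)} \left(\left(5 + v{\left(-4 \right)}\right) + 7\right) = 13 \cdot 5^{2} \left(\left(5 - \left(6 - \frac{3}{4 \left(-4\right)}\right)\right) + 7\right) = 13 \cdot 25 \left(\left(5 + \left(-6 + \frac{3}{4} \left(- \frac{1}{4}\right)\right)\right) + 7\right) = 325 \left(\left(5 - \frac{99}{16}\right) + 7\right) = 325 \left(- \frac{19}{16} + 7\right) = 325 \cdot \frac{93}{16} = \frac{30225}{16}$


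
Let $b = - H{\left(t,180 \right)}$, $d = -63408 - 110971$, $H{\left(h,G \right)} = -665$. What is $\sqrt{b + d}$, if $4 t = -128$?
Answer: $i \sqrt{173714} \approx 416.79 i$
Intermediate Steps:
$t = -32$ ($t = \frac{1}{4} \left(-128\right) = -32$)
$d = -174379$
$b = 665$ ($b = \left(-1\right) \left(-665\right) = 665$)
$\sqrt{b + d} = \sqrt{665 - 174379} = \sqrt{-173714} = i \sqrt{173714}$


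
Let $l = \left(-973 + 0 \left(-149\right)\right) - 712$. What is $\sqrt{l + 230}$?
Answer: $i \sqrt{1455} \approx 38.144 i$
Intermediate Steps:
$l = -1685$ ($l = \left(-973 + 0\right) + \left(-784 + 72\right) = -973 - 712 = -1685$)
$\sqrt{l + 230} = \sqrt{-1685 + 230} = \sqrt{-1455} = i \sqrt{1455}$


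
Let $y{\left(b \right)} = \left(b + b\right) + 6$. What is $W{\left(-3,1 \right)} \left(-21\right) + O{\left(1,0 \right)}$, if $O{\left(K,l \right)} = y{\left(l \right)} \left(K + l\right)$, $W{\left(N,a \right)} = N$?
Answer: $69$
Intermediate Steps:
$y{\left(b \right)} = 6 + 2 b$ ($y{\left(b \right)} = 2 b + 6 = 6 + 2 b$)
$O{\left(K,l \right)} = \left(6 + 2 l\right) \left(K + l\right)$
$W{\left(-3,1 \right)} \left(-21\right) + O{\left(1,0 \right)} = \left(-3\right) \left(-21\right) + 2 \left(3 + 0\right) \left(1 + 0\right) = 63 + 2 \cdot 3 \cdot 1 = 63 + 6 = 69$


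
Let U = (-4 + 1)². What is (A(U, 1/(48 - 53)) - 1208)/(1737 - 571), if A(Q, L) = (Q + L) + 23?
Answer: -5881/5830 ≈ -1.0087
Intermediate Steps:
U = 9 (U = (-3)² = 9)
A(Q, L) = 23 + L + Q (A(Q, L) = (L + Q) + 23 = 23 + L + Q)
(A(U, 1/(48 - 53)) - 1208)/(1737 - 571) = ((23 + 1/(48 - 53) + 9) - 1208)/(1737 - 571) = ((23 + 1/(-5) + 9) - 1208)/1166 = ((23 - ⅕ + 9) - 1208)*(1/1166) = (159/5 - 1208)*(1/1166) = -5881/5*1/1166 = -5881/5830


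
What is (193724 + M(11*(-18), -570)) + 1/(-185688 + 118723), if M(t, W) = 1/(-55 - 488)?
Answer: 7044191051872/36361995 ≈ 1.9372e+5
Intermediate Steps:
M(t, W) = -1/543 (M(t, W) = 1/(-543) = -1/543)
(193724 + M(11*(-18), -570)) + 1/(-185688 + 118723) = (193724 - 1/543) + 1/(-185688 + 118723) = 105192131/543 + 1/(-66965) = 105192131/543 - 1/66965 = 7044191051872/36361995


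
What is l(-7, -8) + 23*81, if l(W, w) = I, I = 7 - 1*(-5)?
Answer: 1875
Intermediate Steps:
I = 12 (I = 7 + 5 = 12)
l(W, w) = 12
l(-7, -8) + 23*81 = 12 + 23*81 = 12 + 1863 = 1875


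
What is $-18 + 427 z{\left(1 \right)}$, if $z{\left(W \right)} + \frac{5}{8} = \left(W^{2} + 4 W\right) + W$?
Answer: $\frac{18217}{8} \approx 2277.1$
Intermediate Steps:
$z{\left(W \right)} = - \frac{5}{8} + W^{2} + 5 W$ ($z{\left(W \right)} = - \frac{5}{8} + \left(\left(W^{2} + 4 W\right) + W\right) = - \frac{5}{8} + \left(W^{2} + 5 W\right) = - \frac{5}{8} + W^{2} + 5 W$)
$-18 + 427 z{\left(1 \right)} = -18 + 427 \left(- \frac{5}{8} + 1^{2} + 5 \cdot 1\right) = -18 + 427 \left(- \frac{5}{8} + 1 + 5\right) = -18 + 427 \cdot \frac{43}{8} = -18 + \frac{18361}{8} = \frac{18217}{8}$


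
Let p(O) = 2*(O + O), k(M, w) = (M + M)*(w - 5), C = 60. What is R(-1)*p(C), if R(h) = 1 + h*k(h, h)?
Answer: -2640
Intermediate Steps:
k(M, w) = 2*M*(-5 + w) (k(M, w) = (2*M)*(-5 + w) = 2*M*(-5 + w))
p(O) = 4*O (p(O) = 2*(2*O) = 4*O)
R(h) = 1 + 2*h**2*(-5 + h) (R(h) = 1 + h*(2*h*(-5 + h)) = 1 + 2*h**2*(-5 + h))
R(-1)*p(C) = (1 + 2*(-1)**2*(-5 - 1))*(4*60) = (1 + 2*1*(-6))*240 = (1 - 12)*240 = -11*240 = -2640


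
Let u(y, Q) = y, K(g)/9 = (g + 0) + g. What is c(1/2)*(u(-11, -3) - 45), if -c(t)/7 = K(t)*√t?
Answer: 1764*√2 ≈ 2494.7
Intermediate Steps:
K(g) = 18*g (K(g) = 9*((g + 0) + g) = 9*(g + g) = 9*(2*g) = 18*g)
c(t) = -126*t^(3/2) (c(t) = -7*18*t*√t = -126*t^(3/2))
c(1/2)*(u(-11, -3) - 45) = (-126*√2/4)*(-11 - 45) = -63*√2/2*(-56) = 1764*√2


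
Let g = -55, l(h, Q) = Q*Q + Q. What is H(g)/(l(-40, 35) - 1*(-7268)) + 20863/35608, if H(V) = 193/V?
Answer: 1222338647/2087697040 ≈ 0.58550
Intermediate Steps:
l(h, Q) = Q + Q² (l(h, Q) = Q² + Q = Q + Q²)
H(g)/(l(-40, 35) - 1*(-7268)) + 20863/35608 = (193/(-55))/(35*(1 + 35) - 1*(-7268)) + 20863/35608 = (193*(-1/55))/(35*36 + 7268) + 20863*(1/35608) = -193/(55*(1260 + 7268)) + 20863/35608 = -193/55/8528 + 20863/35608 = -193/55*1/8528 + 20863/35608 = -193/469040 + 20863/35608 = 1222338647/2087697040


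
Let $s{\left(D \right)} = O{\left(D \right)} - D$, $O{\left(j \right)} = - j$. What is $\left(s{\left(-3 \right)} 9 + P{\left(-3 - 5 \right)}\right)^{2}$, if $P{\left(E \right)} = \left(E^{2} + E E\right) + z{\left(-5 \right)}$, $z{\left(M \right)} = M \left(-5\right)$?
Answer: $42849$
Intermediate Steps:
$s{\left(D \right)} = - 2 D$ ($s{\left(D \right)} = - D - D = - 2 D$)
$z{\left(M \right)} = - 5 M$
$P{\left(E \right)} = 25 + 2 E^{2}$ ($P{\left(E \right)} = \left(E^{2} + E E\right) - -25 = \left(E^{2} + E^{2}\right) + 25 = 2 E^{2} + 25 = 25 + 2 E^{2}$)
$\left(s{\left(-3 \right)} 9 + P{\left(-3 - 5 \right)}\right)^{2} = \left(\left(-2\right) \left(-3\right) 9 + \left(25 + 2 \left(-3 - 5\right)^{2}\right)\right)^{2} = \left(6 \cdot 9 + \left(25 + 2 \left(-3 - 5\right)^{2}\right)\right)^{2} = \left(54 + \left(25 + 2 \left(-8\right)^{2}\right)\right)^{2} = \left(54 + \left(25 + 2 \cdot 64\right)\right)^{2} = \left(54 + \left(25 + 128\right)\right)^{2} = \left(54 + 153\right)^{2} = 207^{2} = 42849$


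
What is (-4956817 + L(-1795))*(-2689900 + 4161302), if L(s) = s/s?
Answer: -7293468976032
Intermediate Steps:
L(s) = 1
(-4956817 + L(-1795))*(-2689900 + 4161302) = (-4956817 + 1)*(-2689900 + 4161302) = -4956816*1471402 = -7293468976032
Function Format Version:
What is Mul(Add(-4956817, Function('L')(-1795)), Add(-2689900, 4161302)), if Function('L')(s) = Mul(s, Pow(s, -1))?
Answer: -7293468976032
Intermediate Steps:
Function('L')(s) = 1
Mul(Add(-4956817, Function('L')(-1795)), Add(-2689900, 4161302)) = Mul(Add(-4956817, 1), Add(-2689900, 4161302)) = Mul(-4956816, 1471402) = -7293468976032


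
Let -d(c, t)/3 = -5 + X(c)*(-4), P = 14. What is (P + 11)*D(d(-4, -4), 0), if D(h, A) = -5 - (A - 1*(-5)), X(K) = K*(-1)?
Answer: -250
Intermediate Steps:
X(K) = -K
d(c, t) = 15 - 12*c (d(c, t) = -3*(-5 - c*(-4)) = -3*(-5 + 4*c) = 15 - 12*c)
D(h, A) = -10 - A (D(h, A) = -5 - (A + 5) = -5 - (5 + A) = -5 + (-5 - A) = -10 - A)
(P + 11)*D(d(-4, -4), 0) = (14 + 11)*(-10 - 1*0) = 25*(-10 + 0) = 25*(-10) = -250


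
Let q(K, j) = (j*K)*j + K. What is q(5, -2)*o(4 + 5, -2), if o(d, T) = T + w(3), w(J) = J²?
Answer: 175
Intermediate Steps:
q(K, j) = K + K*j² (q(K, j) = (K*j)*j + K = K*j² + K = K + K*j²)
o(d, T) = 9 + T (o(d, T) = T + 3² = T + 9 = 9 + T)
q(5, -2)*o(4 + 5, -2) = (5*(1 + (-2)²))*(9 - 2) = (5*(1 + 4))*7 = (5*5)*7 = 25*7 = 175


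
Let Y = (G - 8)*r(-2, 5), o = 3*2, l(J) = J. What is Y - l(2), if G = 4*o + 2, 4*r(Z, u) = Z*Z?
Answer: 16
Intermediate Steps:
o = 6
r(Z, u) = Z**2/4 (r(Z, u) = (Z*Z)/4 = Z**2/4)
G = 26 (G = 4*6 + 2 = 24 + 2 = 26)
Y = 18 (Y = (26 - 8)*((1/4)*(-2)**2) = 18*((1/4)*4) = 18*1 = 18)
Y - l(2) = 18 - 1*2 = 18 - 2 = 16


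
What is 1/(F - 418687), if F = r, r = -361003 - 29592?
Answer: -1/809282 ≈ -1.2357e-6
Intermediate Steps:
r = -390595
F = -390595
1/(F - 418687) = 1/(-390595 - 418687) = 1/(-809282) = -1/809282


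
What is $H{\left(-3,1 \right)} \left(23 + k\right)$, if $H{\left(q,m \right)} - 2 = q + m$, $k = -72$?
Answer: $0$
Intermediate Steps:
$H{\left(q,m \right)} = 2 + m + q$ ($H{\left(q,m \right)} = 2 + \left(q + m\right) = 2 + \left(m + q\right) = 2 + m + q$)
$H{\left(-3,1 \right)} \left(23 + k\right) = \left(2 + 1 - 3\right) \left(23 - 72\right) = 0 \left(-49\right) = 0$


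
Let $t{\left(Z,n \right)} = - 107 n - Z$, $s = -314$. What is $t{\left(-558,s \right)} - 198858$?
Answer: $-164702$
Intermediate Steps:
$t{\left(Z,n \right)} = - Z - 107 n$
$t{\left(-558,s \right)} - 198858 = \left(\left(-1\right) \left(-558\right) - -33598\right) - 198858 = \left(558 + 33598\right) - 198858 = 34156 - 198858 = -164702$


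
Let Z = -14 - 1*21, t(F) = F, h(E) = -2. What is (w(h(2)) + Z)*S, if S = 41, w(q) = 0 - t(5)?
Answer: -1640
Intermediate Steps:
Z = -35 (Z = -14 - 21 = -35)
w(q) = -5 (w(q) = 0 - 1*5 = 0 - 5 = -5)
(w(h(2)) + Z)*S = (-5 - 35)*41 = -40*41 = -1640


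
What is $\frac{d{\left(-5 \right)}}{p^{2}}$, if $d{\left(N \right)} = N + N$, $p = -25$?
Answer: $- \frac{2}{125} \approx -0.016$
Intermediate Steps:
$d{\left(N \right)} = 2 N$
$\frac{d{\left(-5 \right)}}{p^{2}} = \frac{2 \left(-5\right)}{\left(-25\right)^{2}} = - \frac{10}{625} = \left(-10\right) \frac{1}{625} = - \frac{2}{125}$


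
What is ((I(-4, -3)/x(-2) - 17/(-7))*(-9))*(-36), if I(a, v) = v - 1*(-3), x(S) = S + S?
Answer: 5508/7 ≈ 786.86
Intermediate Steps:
x(S) = 2*S
I(a, v) = 3 + v (I(a, v) = v + 3 = 3 + v)
((I(-4, -3)/x(-2) - 17/(-7))*(-9))*(-36) = (((3 - 3)/((2*(-2))) - 17/(-7))*(-9))*(-36) = ((0/(-4) - 17*(-⅐))*(-9))*(-36) = ((0*(-¼) + 17/7)*(-9))*(-36) = ((0 + 17/7)*(-9))*(-36) = ((17/7)*(-9))*(-36) = -153/7*(-36) = 5508/7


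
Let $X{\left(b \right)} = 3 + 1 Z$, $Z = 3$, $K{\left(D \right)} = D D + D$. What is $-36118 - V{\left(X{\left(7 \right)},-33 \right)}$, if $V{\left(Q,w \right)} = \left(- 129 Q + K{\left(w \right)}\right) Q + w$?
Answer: $-37777$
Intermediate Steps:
$K{\left(D \right)} = D + D^{2}$ ($K{\left(D \right)} = D^{2} + D = D + D^{2}$)
$X{\left(b \right)} = 6$ ($X{\left(b \right)} = 3 + 1 \cdot 3 = 3 + 3 = 6$)
$V{\left(Q,w \right)} = w + Q \left(- 129 Q + w \left(1 + w\right)\right)$ ($V{\left(Q,w \right)} = \left(- 129 Q + w \left(1 + w\right)\right) Q + w = Q \left(- 129 Q + w \left(1 + w\right)\right) + w = w + Q \left(- 129 Q + w \left(1 + w\right)\right)$)
$-36118 - V{\left(X{\left(7 \right)},-33 \right)} = -36118 - \left(-33 - 129 \cdot 6^{2} + 6 \left(-33\right) \left(1 - 33\right)\right) = -36118 - \left(-33 - 4644 + 6 \left(-33\right) \left(-32\right)\right) = -36118 - \left(-33 - 4644 + 6336\right) = -36118 - 1659 = -37777$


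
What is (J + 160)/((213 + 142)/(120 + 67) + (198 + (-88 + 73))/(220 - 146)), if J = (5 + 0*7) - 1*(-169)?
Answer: 4621892/60491 ≈ 76.406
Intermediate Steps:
J = 174 (J = (5 + 0) + 169 = 5 + 169 = 174)
(J + 160)/((213 + 142)/(120 + 67) + (198 + (-88 + 73))/(220 - 146)) = (174 + 160)/((213 + 142)/(120 + 67) + (198 + (-88 + 73))/(220 - 146)) = 334/(355/187 + (198 - 15)/74) = 334/(355*(1/187) + 183*(1/74)) = 334/(355/187 + 183/74) = 334/(60491/13838) = 334*(13838/60491) = 4621892/60491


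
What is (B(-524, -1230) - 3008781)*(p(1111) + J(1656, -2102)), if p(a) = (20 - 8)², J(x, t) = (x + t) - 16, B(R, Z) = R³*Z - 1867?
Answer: -56275414693296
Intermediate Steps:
B(R, Z) = -1867 + Z*R³ (B(R, Z) = Z*R³ - 1867 = -1867 + Z*R³)
J(x, t) = -16 + t + x (J(x, t) = (t + x) - 16 = -16 + t + x)
p(a) = 144 (p(a) = 12² = 144)
(B(-524, -1230) - 3008781)*(p(1111) + J(1656, -2102)) = ((-1867 - 1230*(-524)³) - 3008781)*(144 + (-16 - 2102 + 1656)) = ((-1867 - 1230*(-143877824)) - 3008781)*(144 - 462) = ((-1867 + 176969723520) - 3008781)*(-318) = (176969721653 - 3008781)*(-318) = 176966712872*(-318) = -56275414693296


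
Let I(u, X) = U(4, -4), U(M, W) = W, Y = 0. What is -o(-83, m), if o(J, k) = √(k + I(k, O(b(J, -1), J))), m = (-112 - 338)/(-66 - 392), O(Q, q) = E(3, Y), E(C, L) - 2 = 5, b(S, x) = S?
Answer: -I*√158239/229 ≈ -1.7371*I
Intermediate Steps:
E(C, L) = 7 (E(C, L) = 2 + 5 = 7)
O(Q, q) = 7
I(u, X) = -4
m = 225/229 (m = -450/(-458) = -450*(-1/458) = 225/229 ≈ 0.98253)
o(J, k) = √(-4 + k) (o(J, k) = √(k - 4) = √(-4 + k))
-o(-83, m) = -√(-4 + 225/229) = -√(-691/229) = -I*√158239/229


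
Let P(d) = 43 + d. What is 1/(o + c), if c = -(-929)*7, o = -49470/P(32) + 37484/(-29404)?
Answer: 36755/214727312 ≈ 0.00017117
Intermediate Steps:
o = -24290453/36755 (o = -49470/(43 + 32) + 37484/(-29404) = -49470/75 + 37484*(-1/29404) = -49470*1/75 - 9371/7351 = -3298/5 - 9371/7351 = -24290453/36755 ≈ -660.88)
c = 6503 (c = -1*(-6503) = 6503)
1/(o + c) = 1/(-24290453/36755 + 6503) = 1/(214727312/36755) = 36755/214727312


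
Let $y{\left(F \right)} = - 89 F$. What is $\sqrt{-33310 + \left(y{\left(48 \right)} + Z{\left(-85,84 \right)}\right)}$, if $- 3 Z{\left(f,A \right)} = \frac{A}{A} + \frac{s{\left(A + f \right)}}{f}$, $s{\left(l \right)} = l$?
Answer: $\frac{2 i \sqrt{610947870}}{255} \approx 193.86 i$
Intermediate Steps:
$Z{\left(f,A \right)} = - \frac{1}{3} - \frac{A + f}{3 f}$ ($Z{\left(f,A \right)} = - \frac{\frac{A}{A} + \frac{A + f}{f}}{3} = - \frac{1 + \frac{A + f}{f}}{3} = - \frac{1}{3} - \frac{A + f}{3 f}$)
$\sqrt{-33310 + \left(y{\left(48 \right)} + Z{\left(-85,84 \right)}\right)} = \sqrt{-33310 - \left(4272 - \frac{\left(-1\right) 84 - -170}{3 \left(-85\right)}\right)} = \sqrt{-33310 - \left(4272 + \frac{-84 + 170}{255}\right)} = \sqrt{-33310 - \left(4272 + \frac{1}{255} \cdot 86\right)} = \sqrt{-33310 - \frac{1089446}{255}} = \sqrt{- \frac{9583496}{255}} = \frac{2 i \sqrt{610947870}}{255}$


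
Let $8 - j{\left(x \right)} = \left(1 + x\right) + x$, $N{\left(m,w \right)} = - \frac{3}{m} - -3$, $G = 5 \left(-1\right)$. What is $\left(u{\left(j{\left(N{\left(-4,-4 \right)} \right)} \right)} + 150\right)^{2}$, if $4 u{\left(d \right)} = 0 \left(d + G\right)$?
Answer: $22500$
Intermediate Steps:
$G = -5$
$N{\left(m,w \right)} = 3 - \frac{3}{m}$ ($N{\left(m,w \right)} = - \frac{3}{m} + 3 = 3 - \frac{3}{m}$)
$j{\left(x \right)} = 7 - 2 x$ ($j{\left(x \right)} = 8 - \left(\left(1 + x\right) + x\right) = 8 - \left(1 + 2 x\right) = 7 - 2 x$)
$u{\left(d \right)} = 0$ ($u{\left(d \right)} = \frac{0 \left(d - 5\right)}{4} = \frac{0 \left(-5 + d\right)}{4} = \frac{1}{4} \cdot 0 = 0$)
$\left(u{\left(j{\left(N{\left(-4,-4 \right)} \right)} \right)} + 150\right)^{2} = \left(0 + 150\right)^{2} = 150^{2} = 22500$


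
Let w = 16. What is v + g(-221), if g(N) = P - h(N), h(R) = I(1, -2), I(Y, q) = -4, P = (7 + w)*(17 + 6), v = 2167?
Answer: 2700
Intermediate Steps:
P = 529 (P = (7 + 16)*(17 + 6) = 23*23 = 529)
h(R) = -4
g(N) = 533 (g(N) = 529 - 1*(-4) = 529 + 4 = 533)
v + g(-221) = 2167 + 533 = 2700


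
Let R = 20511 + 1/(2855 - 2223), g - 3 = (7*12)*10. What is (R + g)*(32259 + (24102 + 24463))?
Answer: 136347350087/79 ≈ 1.7259e+9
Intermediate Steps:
g = 843 (g = 3 + (7*12)*10 = 3 + 84*10 = 3 + 840 = 843)
R = 12962953/632 (R = 20511 + 1/632 = 12962953/632 ≈ 20511.)
(R + g)*(32259 + (24102 + 24463)) = (12962953/632 + 843)*(32259 + (24102 + 24463)) = 13495729*(32259 + 48565)/632 = (13495729/632)*80824 = 136347350087/79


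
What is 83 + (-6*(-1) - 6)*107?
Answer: 83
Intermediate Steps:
83 + (-6*(-1) - 6)*107 = 83 + (6 - 6)*107 = 83 + 0*107 = 83 + 0 = 83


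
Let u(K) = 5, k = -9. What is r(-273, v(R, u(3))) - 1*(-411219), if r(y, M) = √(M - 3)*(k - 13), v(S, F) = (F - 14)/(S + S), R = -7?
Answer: 411219 - 11*I*√462/7 ≈ 4.1122e+5 - 33.777*I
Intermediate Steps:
v(S, F) = (-14 + F)/(2*S) (v(S, F) = (-14 + F)/((2*S)) = (-14 + F)*(1/(2*S)) = (-14 + F)/(2*S))
r(y, M) = -22*√(-3 + M) (r(y, M) = √(M - 3)*(-9 - 13) = √(-3 + M)*(-22) = -22*√(-3 + M))
r(-273, v(R, u(3))) - 1*(-411219) = -22*√(-3 + (½)*(-14 + 5)/(-7)) - 1*(-411219) = -22*√(-3 + (½)*(-⅐)*(-9)) + 411219 = -22*√(-3 + 9/14) + 411219 = -11*I*√462/7 + 411219 = 411219 - 11*I*√462/7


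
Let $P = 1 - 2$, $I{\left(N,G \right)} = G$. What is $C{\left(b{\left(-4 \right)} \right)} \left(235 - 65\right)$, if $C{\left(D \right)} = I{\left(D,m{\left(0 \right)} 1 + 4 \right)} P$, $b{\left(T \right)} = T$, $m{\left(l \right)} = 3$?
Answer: $-1190$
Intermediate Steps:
$P = -1$
$C{\left(D \right)} = -7$ ($C{\left(D \right)} = \left(3 \cdot 1 + 4\right) \left(-1\right) = \left(3 + 4\right) \left(-1\right) = 7 \left(-1\right) = -7$)
$C{\left(b{\left(-4 \right)} \right)} \left(235 - 65\right) = - 7 \left(235 - 65\right) = \left(-7\right) 170 = -1190$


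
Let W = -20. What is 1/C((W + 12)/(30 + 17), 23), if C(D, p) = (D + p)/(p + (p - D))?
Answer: 2170/1073 ≈ 2.0224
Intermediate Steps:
C(D, p) = (D + p)/(-D + 2*p)
1/C((W + 12)/(30 + 17), 23) = 1/(((-20 + 12)/(30 + 17) + 23)/(-(-20 + 12)/(30 + 17) + 2*23)) = 1/((-8/47 + 23)/(-(-8)/47 + 46)) = 1/((-8*1/47 + 23)/(-(-8)/47 + 46)) = 1/((-8/47 + 23)/(-1*(-8/47) + 46)) = 1/((1073/47)/(8/47 + 46)) = 1/((1073/47)/(2170/47)) = 1/((47/2170)*(1073/47)) = 1/(1073/2170) = 2170/1073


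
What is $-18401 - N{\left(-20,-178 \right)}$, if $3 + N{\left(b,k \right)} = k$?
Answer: $-18220$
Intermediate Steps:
$N{\left(b,k \right)} = -3 + k$
$-18401 - N{\left(-20,-178 \right)} = -18401 - \left(-3 - 178\right) = -18401 - -181 = -18401 + 181 = -18220$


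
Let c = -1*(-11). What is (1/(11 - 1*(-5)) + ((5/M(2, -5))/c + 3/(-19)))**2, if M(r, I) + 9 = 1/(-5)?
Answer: 124032769/5915455744 ≈ 0.020968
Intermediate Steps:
c = 11
M(r, I) = -46/5 (M(r, I) = -9 + 1/(-5) = -9 - 1/5 = -46/5)
(1/(11 - 1*(-5)) + ((5/M(2, -5))/c + 3/(-19)))**2 = (1/(11 - 1*(-5)) + ((5/(-46/5))/11 + 3/(-19)))**2 = (1/(11 + 5) + ((5*(-5/46))*(1/11) + 3*(-1/19)))**2 = (1/16 + (-25/46*1/11 - 3/19))**2 = (1/16 + (-25/506 - 3/19))**2 = (1/16 - 1993/9614)**2 = (-11137/76912)**2 = 124032769/5915455744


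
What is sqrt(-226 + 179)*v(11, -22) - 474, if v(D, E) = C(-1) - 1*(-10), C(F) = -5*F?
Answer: -474 + 15*I*sqrt(47) ≈ -474.0 + 102.83*I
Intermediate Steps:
v(D, E) = 15 (v(D, E) = -5*(-1) - 1*(-10) = 5 + 10 = 15)
sqrt(-226 + 179)*v(11, -22) - 474 = sqrt(-226 + 179)*15 - 474 = sqrt(-47)*15 - 474 = (I*sqrt(47))*15 - 474 = 15*I*sqrt(47) - 474 = -474 + 15*I*sqrt(47)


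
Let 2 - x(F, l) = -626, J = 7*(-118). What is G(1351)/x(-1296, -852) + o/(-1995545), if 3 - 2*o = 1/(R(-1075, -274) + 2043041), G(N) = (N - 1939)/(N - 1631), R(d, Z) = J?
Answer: 17112546582703/5118616906811800 ≈ 0.0033432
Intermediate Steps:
J = -826
R(d, Z) = -826
x(F, l) = 628 (x(F, l) = 2 - 1*(-626) = 2 + 626 = 628)
G(N) = (-1939 + N)/(-1631 + N)
o = 3063322/2042215 (o = 3/2 - 1/(2*(-826 + 2043041)) = 3/2 - ½/2042215 = 3/2 - ½*1/2042215 = 3/2 - 1/4084430 = 3063322/2042215 ≈ 1.5000)
G(1351)/x(-1296, -852) + o/(-1995545) = ((-1939 + 1351)/(-1631 + 1351))/628 + (3063322/2042215)/(-1995545) = (-588/(-280))*(1/628) + (3063322/2042215)*(-1/1995545) = -1/280*(-588)*(1/628) - 3063322/4075331932175 = (21/10)*(1/628) - 3063322/4075331932175 = 21/6280 - 3063322/4075331932175 = 17112546582703/5118616906811800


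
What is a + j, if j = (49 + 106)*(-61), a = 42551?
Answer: 33096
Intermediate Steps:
j = -9455 (j = 155*(-61) = -9455)
a + j = 42551 - 9455 = 33096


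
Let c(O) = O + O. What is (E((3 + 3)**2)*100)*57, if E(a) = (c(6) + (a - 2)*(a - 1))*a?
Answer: 246650400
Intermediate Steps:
c(O) = 2*O
E(a) = a*(12 + (-1 + a)*(-2 + a)) (E(a) = (2*6 + (a - 2)*(a - 1))*a = (12 + (-2 + a)*(-1 + a))*a = (12 + (-1 + a)*(-2 + a))*a = a*(12 + (-1 + a)*(-2 + a)))
(E((3 + 3)**2)*100)*57 = (((3 + 3)**2*(14 + ((3 + 3)**2)**2 - 3*(3 + 3)**2))*100)*57 = ((6**2*(14 + (6**2)**2 - 3*6**2))*100)*57 = ((36*(14 + 36**2 - 3*36))*100)*57 = ((36*(14 + 1296 - 108))*100)*57 = ((36*1202)*100)*57 = (43272*100)*57 = 4327200*57 = 246650400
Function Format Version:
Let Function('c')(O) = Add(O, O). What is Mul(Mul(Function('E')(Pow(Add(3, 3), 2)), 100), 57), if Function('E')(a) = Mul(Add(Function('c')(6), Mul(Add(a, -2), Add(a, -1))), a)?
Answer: 246650400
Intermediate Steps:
Function('c')(O) = Mul(2, O)
Function('E')(a) = Mul(a, Add(12, Mul(Add(-1, a), Add(-2, a)))) (Function('E')(a) = Mul(Add(Mul(2, 6), Mul(Add(a, -2), Add(a, -1))), a) = Mul(Add(12, Mul(Add(-2, a), Add(-1, a))), a) = Mul(Add(12, Mul(Add(-1, a), Add(-2, a))), a) = Mul(a, Add(12, Mul(Add(-1, a), Add(-2, a)))))
Mul(Mul(Function('E')(Pow(Add(3, 3), 2)), 100), 57) = Mul(Mul(Mul(Pow(Add(3, 3), 2), Add(14, Pow(Pow(Add(3, 3), 2), 2), Mul(-3, Pow(Add(3, 3), 2)))), 100), 57) = Mul(Mul(Mul(Pow(6, 2), Add(14, Pow(Pow(6, 2), 2), Mul(-3, Pow(6, 2)))), 100), 57) = Mul(Mul(Mul(36, Add(14, Pow(36, 2), Mul(-3, 36))), 100), 57) = Mul(Mul(Mul(36, Add(14, 1296, -108)), 100), 57) = Mul(Mul(Mul(36, 1202), 100), 57) = Mul(Mul(43272, 100), 57) = Mul(4327200, 57) = 246650400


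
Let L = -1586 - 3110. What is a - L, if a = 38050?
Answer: 42746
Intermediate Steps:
L = -4696
a - L = 38050 - 1*(-4696) = 38050 + 4696 = 42746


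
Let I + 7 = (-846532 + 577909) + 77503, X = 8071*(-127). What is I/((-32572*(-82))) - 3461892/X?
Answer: 1292924680887/391103143624 ≈ 3.3058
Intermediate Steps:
X = -1025017
I = -191127 (I = -7 + ((-846532 + 577909) + 77503) = -7 + (-268623 + 77503) = -7 - 191120 = -191127)
I/((-32572*(-82))) - 3461892/X = -191127/((-32572*(-82))) - 3461892/(-1025017) = -191127/2670904 - 3461892*(-1/1025017) = -191127*1/2670904 + 494556/146431 = -191127/2670904 + 494556/146431 = 1292924680887/391103143624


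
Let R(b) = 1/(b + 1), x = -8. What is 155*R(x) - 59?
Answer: -568/7 ≈ -81.143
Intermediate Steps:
R(b) = 1/(1 + b)
155*R(x) - 59 = 155/(1 - 8) - 59 = 155/(-7) - 59 = 155*(-1/7) - 59 = -155/7 - 59 = -568/7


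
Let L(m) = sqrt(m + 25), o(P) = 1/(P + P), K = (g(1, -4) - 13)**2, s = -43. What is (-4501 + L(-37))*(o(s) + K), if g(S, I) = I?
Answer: -111863353/86 + 24853*I*sqrt(3)/43 ≈ -1.3007e+6 + 1001.1*I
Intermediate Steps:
K = 289 (K = (-4 - 13)**2 = (-17)**2 = 289)
o(P) = 1/(2*P)
L(m) = sqrt(25 + m)
(-4501 + L(-37))*(o(s) + K) = (-4501 + sqrt(25 - 37))*((1/2)/(-43) + 289) = (-4501 + sqrt(-12))*((1/2)*(-1/43) + 289) = (-4501 + 2*I*sqrt(3))*(-1/86 + 289) = (-4501 + 2*I*sqrt(3))*(24853/86) = -111863353/86 + 24853*I*sqrt(3)/43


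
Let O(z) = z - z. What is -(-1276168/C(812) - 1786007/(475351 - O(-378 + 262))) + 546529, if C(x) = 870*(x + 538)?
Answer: 76282427021860492/139574937375 ≈ 5.4653e+5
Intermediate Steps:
C(x) = 468060 + 870*x (C(x) = 870*(538 + x) = 468060 + 870*x)
O(z) = 0
-(-1276168/C(812) - 1786007/(475351 - O(-378 + 262))) + 546529 = -(-1276168/(468060 + 870*812) - 1786007/(475351 - 1*0)) + 546529 = -(-1276168/(468060 + 706440) - 1786007/(475351 + 0)) + 546529 = -(-1276168/1174500 - 1786007/475351) + 546529 = -(-1276168*1/1174500 - 1786007*1/475351) + 546529 = -(-319042/293625 - 1786007/475351) + 546529 = -1*(-676073239117/139574937375) + 546529 = 676073239117/139574937375 + 546529 = 76282427021860492/139574937375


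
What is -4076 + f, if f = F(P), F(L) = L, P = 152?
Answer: -3924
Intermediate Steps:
f = 152
-4076 + f = -4076 + 152 = -3924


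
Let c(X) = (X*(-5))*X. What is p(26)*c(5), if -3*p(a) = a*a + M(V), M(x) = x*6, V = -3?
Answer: 82250/3 ≈ 27417.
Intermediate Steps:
M(x) = 6*x
p(a) = 6 - a²/3 (p(a) = -(a*a + 6*(-3))/3 = -(a² - 18)/3 = -(-18 + a²)/3 = 6 - a²/3)
c(X) = -5*X² (c(X) = (-5*X)*X = -5*X²)
p(26)*c(5) = (6 - ⅓*26²)*(-5*5²) = (6 - ⅓*676)*(-5*25) = (6 - 676/3)*(-125) = -658/3*(-125) = 82250/3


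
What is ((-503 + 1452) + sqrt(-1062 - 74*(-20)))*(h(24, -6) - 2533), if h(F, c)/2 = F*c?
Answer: -2677129 - 2821*sqrt(418) ≈ -2.7348e+6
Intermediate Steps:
h(F, c) = 2*F*c (h(F, c) = 2*(F*c) = 2*F*c)
((-503 + 1452) + sqrt(-1062 - 74*(-20)))*(h(24, -6) - 2533) = ((-503 + 1452) + sqrt(-1062 - 74*(-20)))*(2*24*(-6) - 2533) = (949 + sqrt(-1062 + 1480))*(-288 - 2533) = (949 + sqrt(418))*(-2821) = -2677129 - 2821*sqrt(418)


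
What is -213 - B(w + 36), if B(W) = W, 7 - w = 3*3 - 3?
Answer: -250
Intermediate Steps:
w = 1 (w = 7 - (3*3 - 3) = 7 - (9 - 3) = 7 - 1*6 = 7 - 6 = 1)
-213 - B(w + 36) = -213 - (1 + 36) = -213 - 1*37 = -213 - 37 = -250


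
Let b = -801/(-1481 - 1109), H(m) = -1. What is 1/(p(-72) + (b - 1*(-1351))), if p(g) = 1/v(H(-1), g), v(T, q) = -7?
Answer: 2590/3499521 ≈ 0.00074010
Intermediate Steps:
b = 801/2590 (b = -801/(-2590) = -801*(-1/2590) = 801/2590 ≈ 0.30927)
p(g) = -1/7 (p(g) = 1/(-7) = -1/7)
1/(p(-72) + (b - 1*(-1351))) = 1/(-1/7 + (801/2590 - 1*(-1351))) = 1/(-1/7 + (801/2590 + 1351)) = 1/(-1/7 + 3499891/2590) = 1/(3499521/2590) = 2590/3499521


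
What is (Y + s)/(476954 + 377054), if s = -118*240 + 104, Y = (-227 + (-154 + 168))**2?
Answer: 17153/854008 ≈ 0.020085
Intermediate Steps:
Y = 45369 (Y = (-227 + 14)**2 = (-213)**2 = 45369)
s = -28216 (s = -28320 + 104 = -28216)
(Y + s)/(476954 + 377054) = (45369 - 28216)/(476954 + 377054) = 17153/854008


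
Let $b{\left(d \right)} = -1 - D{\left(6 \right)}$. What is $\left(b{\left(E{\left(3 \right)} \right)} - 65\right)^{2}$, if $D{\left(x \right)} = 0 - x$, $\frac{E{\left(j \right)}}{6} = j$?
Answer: $3600$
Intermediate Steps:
$E{\left(j \right)} = 6 j$
$D{\left(x \right)} = - x$
$b{\left(d \right)} = 5$ ($b{\left(d \right)} = -1 - \left(-1\right) 6 = -1 - -6 = -1 + 6 = 5$)
$\left(b{\left(E{\left(3 \right)} \right)} - 65\right)^{2} = \left(5 - 65\right)^{2} = \left(-60\right)^{2} = 3600$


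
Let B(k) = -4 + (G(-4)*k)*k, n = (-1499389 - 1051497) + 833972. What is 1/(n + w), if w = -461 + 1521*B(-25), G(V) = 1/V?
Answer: -4/7844461 ≈ -5.0991e-7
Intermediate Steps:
G(V) = 1/V
n = -1716914 (n = -2550886 + 833972 = -1716914)
B(k) = -4 - k**2/4 (B(k) = -4 + (k/(-4))*k = -4 + (-k/4)*k = -4 - k**2/4)
w = -976805/4 (w = -461 + 1521*(-4 - 1/4*(-25)**2) = -461 + 1521*(-4 - 1/4*625) = -461 + 1521*(-4 - 625/4) = -461 + 1521*(-641/4) = -461 - 974961/4 = -976805/4 ≈ -2.4420e+5)
1/(n + w) = 1/(-1716914 - 976805/4) = 1/(-7844461/4) = -4/7844461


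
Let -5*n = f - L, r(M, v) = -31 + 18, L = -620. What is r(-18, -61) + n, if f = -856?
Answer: 171/5 ≈ 34.200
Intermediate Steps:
r(M, v) = -13
n = 236/5 (n = -(-856 - 1*(-620))/5 = -(-856 + 620)/5 = -⅕*(-236) = 236/5 ≈ 47.200)
r(-18, -61) + n = -13 + 236/5 = 171/5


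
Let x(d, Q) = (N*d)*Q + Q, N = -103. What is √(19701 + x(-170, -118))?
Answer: I*√2046597 ≈ 1430.6*I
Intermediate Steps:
x(d, Q) = Q - 103*Q*d (x(d, Q) = (-103*d)*Q + Q = -103*Q*d + Q = Q - 103*Q*d)
√(19701 + x(-170, -118)) = √(19701 - 118*(1 - 103*(-170))) = √(19701 - 118*(1 + 17510)) = √(19701 - 118*17511) = √(19701 - 2066298) = √(-2046597) = I*√2046597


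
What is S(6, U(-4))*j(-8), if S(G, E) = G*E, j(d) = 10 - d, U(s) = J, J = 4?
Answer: 432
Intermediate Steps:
U(s) = 4
S(G, E) = E*G
S(6, U(-4))*j(-8) = (4*6)*(10 - 1*(-8)) = 24*(10 + 8) = 24*18 = 432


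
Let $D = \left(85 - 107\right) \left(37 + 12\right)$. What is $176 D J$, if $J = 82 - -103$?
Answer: $-35099680$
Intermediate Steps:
$D = -1078$ ($D = \left(-22\right) 49 = -1078$)
$J = 185$ ($J = 82 + 103 = 185$)
$176 D J = 176 \left(-1078\right) 185 = \left(-189728\right) 185 = -35099680$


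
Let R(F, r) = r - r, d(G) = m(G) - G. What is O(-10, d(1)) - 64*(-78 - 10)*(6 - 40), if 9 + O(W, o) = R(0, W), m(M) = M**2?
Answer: -191497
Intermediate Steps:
d(G) = G**2 - G
R(F, r) = 0
O(W, o) = -9 (O(W, o) = -9 + 0 = -9)
O(-10, d(1)) - 64*(-78 - 10)*(6 - 40) = -9 - 64*(-78 - 10)*(6 - 40) = -9 - (-5632)*(-34) = -9 - 64*2992 = -9 - 191488 = -191497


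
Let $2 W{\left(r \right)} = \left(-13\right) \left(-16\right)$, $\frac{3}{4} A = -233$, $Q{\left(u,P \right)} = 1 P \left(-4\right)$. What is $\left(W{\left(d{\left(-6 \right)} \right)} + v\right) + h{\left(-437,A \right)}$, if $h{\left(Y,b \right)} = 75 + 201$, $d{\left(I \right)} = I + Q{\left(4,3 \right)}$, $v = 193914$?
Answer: $194294$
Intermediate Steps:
$Q{\left(u,P \right)} = - 4 P$ ($Q{\left(u,P \right)} = P \left(-4\right) = - 4 P$)
$A = - \frac{932}{3}$ ($A = \frac{4}{3} \left(-233\right) = - \frac{932}{3} \approx -310.67$)
$d{\left(I \right)} = -12 + I$ ($d{\left(I \right)} = I - 12 = -12 + I$)
$h{\left(Y,b \right)} = 276$
$W{\left(r \right)} = 104$ ($W{\left(r \right)} = \frac{\left(-13\right) \left(-16\right)}{2} = \frac{1}{2} \cdot 208 = 104$)
$\left(W{\left(d{\left(-6 \right)} \right)} + v\right) + h{\left(-437,A \right)} = \left(104 + 193914\right) + 276 = 194018 + 276 = 194294$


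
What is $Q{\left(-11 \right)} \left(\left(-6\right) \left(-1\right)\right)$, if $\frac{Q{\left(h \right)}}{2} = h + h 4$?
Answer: $-660$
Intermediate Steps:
$Q{\left(h \right)} = 10 h$ ($Q{\left(h \right)} = 2 \left(h + h 4\right) = 2 \left(h + 4 h\right) = 2 \cdot 5 h = 10 h$)
$Q{\left(-11 \right)} \left(\left(-6\right) \left(-1\right)\right) = 10 \left(-11\right) \left(\left(-6\right) \left(-1\right)\right) = \left(-110\right) 6 = -660$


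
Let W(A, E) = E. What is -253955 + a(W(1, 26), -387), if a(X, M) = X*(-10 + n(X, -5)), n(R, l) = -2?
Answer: -254267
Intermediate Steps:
a(X, M) = -12*X (a(X, M) = X*(-10 - 2) = X*(-12) = -12*X)
-253955 + a(W(1, 26), -387) = -253955 - 12*26 = -253955 - 312 = -254267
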